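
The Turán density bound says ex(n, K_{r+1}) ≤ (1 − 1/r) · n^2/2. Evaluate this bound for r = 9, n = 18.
Turán density bound = (8/9) · 18^2/2 = 144

Turán's theorem: ex(n, K_{r+1}) is achieved by the complete r-partite Turán graph T(n, r) with parts as balanced as possible, and is at most (1 − 1/r) · n^2/2. For r = 9, n = 18: the density bound is (8/9) · 324/2 = 144. Since 9 ∣ 18, the Turán graph T(18, 9) has parts of equal size 2, and its edge count e(T(18, 9)) = 144 attains the density bound exactly.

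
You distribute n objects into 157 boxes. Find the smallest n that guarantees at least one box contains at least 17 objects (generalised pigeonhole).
n = (17 − 1)·157 + 1 = 2513

By the generalised pigeonhole principle, to guarantee some box contains ≥ r objects we need more than (r − 1) · k objects total. Threshold: n = (r − 1) · k + 1. With r = 17 and k = 157: n = 16 · 157 + 1 = 2512 + 1 = 2513. For n = 2512 = 16 · 157, we can put exactly 16 objects in every box, avoiding 17 in any single one — so 2513 is tight.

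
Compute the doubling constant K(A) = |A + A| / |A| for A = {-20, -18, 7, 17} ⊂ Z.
K = |A + A| / |A| = 10/4 = 5/2

Enumerate A + A = {a + b : a, b ∈ A}. With |A| = 4, there are |A|^2 = 16 ordered sum pairs; collecting distinct values, A + A = {-40, -38, -36, -13, -11, -3, -1, 14, 24, 34}, so |A + A| = 10. Thus K = 10/4 = 5/2. For comparison, the minimum possible |A + A| over all 4-element sets is 2·4 − 1 = 7 (so min K = 7/4), attained only by arithmetic progressions.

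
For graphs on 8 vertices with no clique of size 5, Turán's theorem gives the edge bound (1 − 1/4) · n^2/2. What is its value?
Turán density bound = (3/4) · 8^2/2 = 24

Turán's theorem: ex(n, K_{r+1}) is achieved by the complete r-partite Turán graph T(n, r) with parts as balanced as possible, and is at most (1 − 1/r) · n^2/2. For r = 4, n = 8: the density bound is (3/4) · 64/2 = 24. Since 4 ∣ 8, the Turán graph T(8, 4) has parts of equal size 2, and its edge count e(T(8, 4)) = 24 attains the density bound exactly.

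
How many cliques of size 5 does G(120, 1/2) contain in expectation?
E[# K_5] = C(120, 5) · (1/2)^C(5, 2) = 190578024 / 2^10 = 23822253/128 = 186111.3515625

For each 5-subset S of vertices (there are C(120, 5) = 190578024 such S), let X_S = 1 if S induces a K_5 (all C(5, 2) = 10 edges present). Then P(X_S = 1) = (1/2)^10 = 1/1024. By linearity of expectation, E[# K_5] = C(120, 5) · (1/2)^10 = 190578024 / 1024 = 23822253/128 = 186111.3515625.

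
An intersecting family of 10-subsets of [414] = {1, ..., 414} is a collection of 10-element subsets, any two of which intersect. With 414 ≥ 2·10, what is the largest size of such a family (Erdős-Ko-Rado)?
max |F| = C(413, 9) = 882406808776026765

The Erdős-Ko-Rado theorem states: for n ≥ 2k, an intersecting family of k-subsets of an n-element set has size at most C(n − 1, k − 1), with equality for 'star' families {A ⊆ [n] : |A| = k, i ∈ A} (fix an element i). For n = 414, k = 10: C(413, 9) = 882406808776026765.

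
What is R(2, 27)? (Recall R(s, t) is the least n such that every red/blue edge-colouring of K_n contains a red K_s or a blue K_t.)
R(2, 27) = 27

R(2, k) = k for all k ≥ 2: in a 2-colouring of K_k, either some edge is red (a red K_2) or all edges are blue (a blue K_k). And K_{26} coloured all-blue has no blue K_27, so R(2, 27) > 26. Hence R(2, 27) = 27.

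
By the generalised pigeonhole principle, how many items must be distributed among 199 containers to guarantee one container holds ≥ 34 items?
n = (34 − 1)·199 + 1 = 6568

By the generalised pigeonhole principle, to guarantee some box contains ≥ r objects we need more than (r − 1) · k objects total. Threshold: n = (r − 1) · k + 1. With r = 34 and k = 199: n = 33 · 199 + 1 = 6567 + 1 = 6568. For n = 6567 = 33 · 199, we can put exactly 33 objects in every box, avoiding 34 in any single one — so 6568 is tight.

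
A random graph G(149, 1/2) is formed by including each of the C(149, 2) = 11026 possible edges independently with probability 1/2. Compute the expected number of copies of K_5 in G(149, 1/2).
E[# K_5] = C(149, 5) · (1/2)^C(5, 2) = 571880029 / 2^10 ≈ 558476.590820

For each 5-subset S of vertices (there are C(149, 5) = 571880029 such S), let X_S = 1 if S induces a K_5 (all C(5, 2) = 10 edges present). Then P(X_S = 1) = (1/2)^10 = 1/1024. By linearity of expectation, E[# K_5] = C(149, 5) · (1/2)^10 = 571880029 / 1024 ≈ 558476.590820.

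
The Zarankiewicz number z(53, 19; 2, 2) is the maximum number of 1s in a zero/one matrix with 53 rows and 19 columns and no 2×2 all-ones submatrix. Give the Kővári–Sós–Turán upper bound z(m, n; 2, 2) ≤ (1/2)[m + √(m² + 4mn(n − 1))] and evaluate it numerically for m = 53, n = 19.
z(53, 19; 2, 2) ≤ (1/2)[53 + √(53² + 4·53·19·18)] = (1/2)[53 + √75313] = 163.7161

Kővári–Sós–Turán: let r_1, ..., r_53 be the row sums and z = Σ r_i the total number of 1s. Each pair of columns can share at most one row with both entries 1 (else a 2×2 all-ones block appears), so Σ_i C(r_i, 2) ≤ C(19, 2) = 171. By convexity Σ_i C(r_i, 2) ≥ 53·C(z/53, 2) = z(z − 53)/(2·53), giving z² − 53z − 53·19·18 ≤ 0 and hence z ≤ (1/2)[53 + √(2809 + 4·18126)] = (1/2)[53 + √75313] ≈ (1/2)(53 + 274.4321) = 163.7161.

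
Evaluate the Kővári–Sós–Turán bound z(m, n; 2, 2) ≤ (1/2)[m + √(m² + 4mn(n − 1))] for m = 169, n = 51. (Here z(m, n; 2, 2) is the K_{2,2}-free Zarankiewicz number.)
z(169, 51; 2, 2) ≤ (1/2)[169 + √(169² + 4·169·51·50)] = (1/2)[169 + √1752361] = 746.3839

Kővári–Sós–Turán: let r_1, ..., r_169 be the row sums and z = Σ r_i the total number of 1s. Each pair of columns can share at most one row with both entries 1 (else a 2×2 all-ones block appears), so Σ_i C(r_i, 2) ≤ C(51, 2) = 1275. By convexity Σ_i C(r_i, 2) ≥ 169·C(z/169, 2) = z(z − 169)/(2·169), giving z² − 169z − 169·51·50 ≤ 0 and hence z ≤ (1/2)[169 + √(28561 + 4·430950)] = (1/2)[169 + √1752361] ≈ (1/2)(169 + 1323.7677) = 746.3839.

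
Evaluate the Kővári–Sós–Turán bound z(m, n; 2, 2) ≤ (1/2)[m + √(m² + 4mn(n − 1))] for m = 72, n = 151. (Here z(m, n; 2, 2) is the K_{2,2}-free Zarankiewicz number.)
z(72, 151; 2, 2) ≤ (1/2)[72 + √(72² + 4·72·151·150)] = (1/2)[72 + √6528384] = 1313.5351

Kővári–Sós–Turán: let r_1, ..., r_72 be the row sums and z = Σ r_i the total number of 1s. Each pair of columns can share at most one row with both entries 1 (else a 2×2 all-ones block appears), so Σ_i C(r_i, 2) ≤ C(151, 2) = 11325. By convexity Σ_i C(r_i, 2) ≥ 72·C(z/72, 2) = z(z − 72)/(2·72), giving z² − 72z − 72·151·150 ≤ 0 and hence z ≤ (1/2)[72 + √(5184 + 4·1630800)] = (1/2)[72 + √6528384] ≈ (1/2)(72 + 2555.0703) = 1313.5351.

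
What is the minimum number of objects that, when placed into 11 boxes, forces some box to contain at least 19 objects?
n = (19 − 1)·11 + 1 = 199

By the generalised pigeonhole principle, to guarantee some box contains ≥ r objects we need more than (r − 1) · k objects total. Threshold: n = (r − 1) · k + 1. With r = 19 and k = 11: n = 18 · 11 + 1 = 198 + 1 = 199. For n = 198 = 18 · 11, we can put exactly 18 objects in every box, avoiding 19 in any single one — so 199 is tight.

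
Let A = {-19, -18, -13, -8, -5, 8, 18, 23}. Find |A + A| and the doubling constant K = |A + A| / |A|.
K = |A + A| / |A| = 31/8

Enumerate A + A = {a + b : a, b ∈ A}. With |A| = 8, there are |A|^2 = 64 ordered sum pairs; collecting distinct values, A + A = {-38, -37, -36, -32, -31, -27, -26, -24, -23, -21, -18, -16, -13, -11, -10, -5, -1, 0, 3, 4, 5, 10, 13, 15, 16, 18, 26, 31, 36, 41, 46}, so |A + A| = 31. Thus K = 31/8. For comparison, the minimum possible |A + A| over all 8-element sets is 2·8 − 1 = 15 (so min K = 15/8), attained only by arithmetic progressions.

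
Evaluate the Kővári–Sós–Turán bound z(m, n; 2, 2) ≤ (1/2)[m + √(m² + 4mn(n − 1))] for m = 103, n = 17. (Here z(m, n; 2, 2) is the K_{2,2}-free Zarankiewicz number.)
z(103, 17; 2, 2) ≤ (1/2)[103 + √(103² + 4·103·17·16)] = (1/2)[103 + √122673] = 226.6235

Kővári–Sós–Turán: let r_1, ..., r_103 be the row sums and z = Σ r_i the total number of 1s. Each pair of columns can share at most one row with both entries 1 (else a 2×2 all-ones block appears), so Σ_i C(r_i, 2) ≤ C(17, 2) = 136. By convexity Σ_i C(r_i, 2) ≥ 103·C(z/103, 2) = z(z − 103)/(2·103), giving z² − 103z − 103·17·16 ≤ 0 and hence z ≤ (1/2)[103 + √(10609 + 4·28016)] = (1/2)[103 + √122673] ≈ (1/2)(103 + 350.2471) = 226.6235.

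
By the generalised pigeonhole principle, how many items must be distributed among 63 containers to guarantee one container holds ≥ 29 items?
n = (29 − 1)·63 + 1 = 1765

By the generalised pigeonhole principle, to guarantee some box contains ≥ r objects we need more than (r − 1) · k objects total. Threshold: n = (r − 1) · k + 1. With r = 29 and k = 63: n = 28 · 63 + 1 = 1764 + 1 = 1765. For n = 1764 = 28 · 63, we can put exactly 28 objects in every box, avoiding 29 in any single one — so 1765 is tight.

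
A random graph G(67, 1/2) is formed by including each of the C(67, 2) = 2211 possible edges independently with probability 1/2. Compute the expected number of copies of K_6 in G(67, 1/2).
E[# K_6] = C(67, 6) · (1/2)^C(6, 2) = 99795696 / 2^15 = 6237231/2048 ≈ 3045.522949

For each 6-subset S of vertices (there are C(67, 6) = 99795696 such S), let X_S = 1 if S induces a K_6 (all C(6, 2) = 15 edges present). Then P(X_S = 1) = (1/2)^15 = 1/32768. By linearity of expectation, E[# K_6] = C(67, 6) · (1/2)^15 = 99795696 / 32768 = 6237231/2048 ≈ 3045.522949.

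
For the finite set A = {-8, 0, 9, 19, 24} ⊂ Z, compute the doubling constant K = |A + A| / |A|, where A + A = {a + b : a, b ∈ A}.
K = |A + A| / |A| = 15/5 = 3

Enumerate A + A = {a + b : a, b ∈ A}. With |A| = 5, there are |A|^2 = 25 ordered sum pairs; collecting distinct values, A + A = {-16, -8, 0, 1, 9, 11, 16, 18, 19, 24, 28, 33, 38, 43, 48}, so |A + A| = 15. Thus K = 15/5 = 3. For comparison, the minimum possible |A + A| over all 5-element sets is 2·5 − 1 = 9 (so min K = 9/5), attained only by arithmetic progressions.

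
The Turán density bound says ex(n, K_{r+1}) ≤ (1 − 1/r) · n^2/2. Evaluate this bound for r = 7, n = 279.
Turán density bound = (6/7) · 279^2/2 = 233523/7 ≈ 33360.4286

Turán's theorem: ex(n, K_{r+1}) is achieved by the complete r-partite Turán graph T(n, r) with parts as balanced as possible, and is at most (1 − 1/r) · n^2/2. For r = 7, n = 279: the density bound is (6/7) · 77841/2 = 233523/7 ≈ 33360.4286. The integer-valued extremum is e(T(279, 7)) = 33360, which is strictly less than the density bound 233523/7 since 7 ∤ 279 (the parts of T(279, 7) cannot all be equal).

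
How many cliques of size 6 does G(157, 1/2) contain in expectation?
E[# K_6] = C(157, 6) · (1/2)^C(6, 2) = 18883356492 / 2^15 = 4720839123/8192 ≈ 576274.307007

For each 6-subset S of vertices (there are C(157, 6) = 18883356492 such S), let X_S = 1 if S induces a K_6 (all C(6, 2) = 15 edges present). Then P(X_S = 1) = (1/2)^15 = 1/32768. By linearity of expectation, E[# K_6] = C(157, 6) · (1/2)^15 = 18883356492 / 32768 = 4720839123/8192 ≈ 576274.307007.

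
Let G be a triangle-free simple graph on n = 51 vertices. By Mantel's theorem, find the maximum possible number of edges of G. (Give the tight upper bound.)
ex(51, K_3) = ⌊51^2/4⌋ = 650

Mantel (1907): a triangle-free graph on n vertices has at most ⌊n^2/4⌋ edges, with equality for the complete bipartite graph K_{⌊n/2⌋, ⌈n/2⌉}. For n = 51: ⌊51^2/4⌋ = ⌊2601/4⌋ = 650. The extremal graph is K_{25, 26}, which has 25·26 = 650 edges.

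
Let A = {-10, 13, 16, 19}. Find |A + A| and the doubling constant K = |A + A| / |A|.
K = |A + A| / |A| = 9/4

Enumerate A + A = {a + b : a, b ∈ A}. With |A| = 4, there are |A|^2 = 16 ordered sum pairs; collecting distinct values, A + A = {-20, 3, 6, 9, 26, 29, 32, 35, 38}, so |A + A| = 9. Thus K = 9/4. For comparison, the minimum possible |A + A| over all 4-element sets is 2·4 − 1 = 7 (so min K = 7/4), attained only by arithmetic progressions.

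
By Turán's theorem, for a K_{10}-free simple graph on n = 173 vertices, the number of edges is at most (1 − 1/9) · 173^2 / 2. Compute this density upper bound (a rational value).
Turán density bound = (8/9) · 173^2/2 = 119716/9 ≈ 13301.7778

Turán's theorem: ex(n, K_{r+1}) is achieved by the complete r-partite Turán graph T(n, r) with parts as balanced as possible, and is at most (1 − 1/r) · n^2/2. For r = 9, n = 173: the density bound is (8/9) · 29929/2 = 119716/9 ≈ 13301.7778. The integer-valued extremum is e(T(173, 9)) = 13301, which is strictly less than the density bound 119716/9 since 9 ∤ 173 (the parts of T(173, 9) cannot all be equal).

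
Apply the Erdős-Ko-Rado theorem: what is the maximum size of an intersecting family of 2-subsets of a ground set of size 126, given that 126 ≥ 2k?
max |F| = C(125, 1) = 125

The Erdős-Ko-Rado theorem states: for n ≥ 2k, an intersecting family of k-subsets of an n-element set has size at most C(n − 1, k − 1), with equality for 'star' families {A ⊆ [n] : |A| = k, i ∈ A} (fix an element i). For n = 126, k = 2: C(125, 1) = 125.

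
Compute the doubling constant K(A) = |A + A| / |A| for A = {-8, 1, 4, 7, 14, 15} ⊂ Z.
K = |A + A| / |A| = 20/6 = 10/3

Enumerate A + A = {a + b : a, b ∈ A}. With |A| = 6, there are |A|^2 = 36 ordered sum pairs; collecting distinct values, A + A = {-16, -7, -4, -1, 2, 5, 6, 7, 8, 11, 14, 15, 16, 18, 19, 21, 22, 28, 29, 30}, so |A + A| = 20. Thus K = 20/6 = 10/3. For comparison, the minimum possible |A + A| over all 6-element sets is 2·6 − 1 = 11 (so min K = 11/6), attained only by arithmetic progressions.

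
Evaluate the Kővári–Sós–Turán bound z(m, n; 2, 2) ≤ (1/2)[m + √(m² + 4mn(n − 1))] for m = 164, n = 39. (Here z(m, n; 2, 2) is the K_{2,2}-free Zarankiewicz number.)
z(164, 39; 2, 2) ≤ (1/2)[164 + √(164² + 4·164·39·38)] = (1/2)[164 + √999088] = 581.7719

Kővári–Sós–Turán: let r_1, ..., r_164 be the row sums and z = Σ r_i the total number of 1s. Each pair of columns can share at most one row with both entries 1 (else a 2×2 all-ones block appears), so Σ_i C(r_i, 2) ≤ C(39, 2) = 741. By convexity Σ_i C(r_i, 2) ≥ 164·C(z/164, 2) = z(z − 164)/(2·164), giving z² − 164z − 164·39·38 ≤ 0 and hence z ≤ (1/2)[164 + √(26896 + 4·243048)] = (1/2)[164 + √999088] ≈ (1/2)(164 + 999.5439) = 581.7719.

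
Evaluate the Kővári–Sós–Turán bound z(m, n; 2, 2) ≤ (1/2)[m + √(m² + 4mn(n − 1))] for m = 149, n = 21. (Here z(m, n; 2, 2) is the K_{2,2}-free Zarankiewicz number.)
z(149, 21; 2, 2) ≤ (1/2)[149 + √(149² + 4·149·21·20)] = (1/2)[149 + √272521] = 335.5177

Kővári–Sós–Turán: let r_1, ..., r_149 be the row sums and z = Σ r_i the total number of 1s. Each pair of columns can share at most one row with both entries 1 (else a 2×2 all-ones block appears), so Σ_i C(r_i, 2) ≤ C(21, 2) = 210. By convexity Σ_i C(r_i, 2) ≥ 149·C(z/149, 2) = z(z − 149)/(2·149), giving z² − 149z − 149·21·20 ≤ 0 and hence z ≤ (1/2)[149 + √(22201 + 4·62580)] = (1/2)[149 + √272521] ≈ (1/2)(149 + 522.0354) = 335.5177.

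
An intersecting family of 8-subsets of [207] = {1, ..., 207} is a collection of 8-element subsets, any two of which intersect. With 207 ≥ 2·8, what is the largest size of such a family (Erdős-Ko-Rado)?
max |F| = C(206, 7) = 2817696242600

Erdős-Ko-Rado (1961): when n ≥ 2k, max |F| = C(n−1, k−1). The bound is attained by the star {A : i ∈ A} for any fixed i ∈ [n]. Here C(207−1, 8−1) = C(206, 7) = 2817696242600.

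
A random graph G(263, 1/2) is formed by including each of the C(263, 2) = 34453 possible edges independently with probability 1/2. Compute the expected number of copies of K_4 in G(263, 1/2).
E[# K_4] = C(263, 4) · (1/2)^C(4, 2) = 194831715 / 2^6 = 3044245.546875

For each 4-subset S of vertices (there are C(263, 4) = 194831715 such S), let X_S = 1 if S induces a K_4 (all C(4, 2) = 6 edges present). Then P(X_S = 1) = (1/2)^6 = 1/64. By linearity of expectation, E[# K_4] = C(263, 4) · (1/2)^6 = 194831715 / 64 = 3044245.546875.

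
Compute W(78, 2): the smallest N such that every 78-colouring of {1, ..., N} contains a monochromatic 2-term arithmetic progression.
W(78, 2) = 78 + 1 = 79

A 2-term AP is any pair of integers, so a monochromatic 2-AP exists iff some colour is used at least twice. With 78 colours, the colouring i ↦ i on {1, ..., 78} uses each colour once, avoiding any monochromatic pair, so W(78, 2) > 78. For {1, ..., 79}, pigeonhole forces two integers of the same colour, which form a monochromatic 2-AP. Hence W(78, 2) = 79.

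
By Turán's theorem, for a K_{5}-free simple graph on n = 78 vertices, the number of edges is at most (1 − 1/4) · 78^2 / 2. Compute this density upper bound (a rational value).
Turán density bound = (3/4) · 78^2/2 = 4563/2 ≈ 2281.5

Turán's theorem: ex(n, K_{r+1}) is achieved by the complete r-partite Turán graph T(n, r) with parts as balanced as possible, and is at most (1 − 1/r) · n^2/2. For r = 4, n = 78: the density bound is (3/4) · 6084/2 = 4563/2 ≈ 2281.5. The integer-valued extremum is e(T(78, 4)) = 2281, which is strictly less than the density bound 4563/2 since 4 ∤ 78 (the parts of T(78, 4) cannot all be equal).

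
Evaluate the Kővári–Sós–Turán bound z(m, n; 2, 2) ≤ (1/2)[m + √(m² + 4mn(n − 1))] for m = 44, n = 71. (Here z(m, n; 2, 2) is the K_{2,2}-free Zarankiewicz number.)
z(44, 71; 2, 2) ≤ (1/2)[44 + √(44² + 4·44·71·70)] = (1/2)[44 + √876656] = 490.1495

Kővári–Sós–Turán: let r_1, ..., r_44 be the row sums and z = Σ r_i the total number of 1s. Each pair of columns can share at most one row with both entries 1 (else a 2×2 all-ones block appears), so Σ_i C(r_i, 2) ≤ C(71, 2) = 2485. By convexity Σ_i C(r_i, 2) ≥ 44·C(z/44, 2) = z(z − 44)/(2·44), giving z² − 44z − 44·71·70 ≤ 0 and hence z ≤ (1/2)[44 + √(1936 + 4·218680)] = (1/2)[44 + √876656] ≈ (1/2)(44 + 936.2991) = 490.1495.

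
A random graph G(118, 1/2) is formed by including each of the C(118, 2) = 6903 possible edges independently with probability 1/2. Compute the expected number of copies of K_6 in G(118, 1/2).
E[# K_6] = C(118, 6) · (1/2)^C(6, 2) = 3295144749 / 2^15 ≈ 100559.837311

For each 6-subset S of vertices (there are C(118, 6) = 3295144749 such S), let X_S = 1 if S induces a K_6 (all C(6, 2) = 15 edges present). Then P(X_S = 1) = (1/2)^15 = 1/32768. By linearity of expectation, E[# K_6] = C(118, 6) · (1/2)^15 = 3295144749 / 32768 ≈ 100559.837311.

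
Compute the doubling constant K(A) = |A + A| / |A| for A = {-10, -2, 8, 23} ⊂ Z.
K = |A + A| / |A| = 10/4 = 5/2

Enumerate A + A = {a + b : a, b ∈ A}. With |A| = 4, there are |A|^2 = 16 ordered sum pairs; collecting distinct values, A + A = {-20, -12, -4, -2, 6, 13, 16, 21, 31, 46}, so |A + A| = 10. Thus K = 10/4 = 5/2. For comparison, the minimum possible |A + A| over all 4-element sets is 2·4 − 1 = 7 (so min K = 7/4), attained only by arithmetic progressions.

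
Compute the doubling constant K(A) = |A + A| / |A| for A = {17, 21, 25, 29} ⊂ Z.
K = |A + A| / |A| = 7/4

Enumerate A + A = {a + b : a, b ∈ A}. With |A| = 4, there are |A|^2 = 16 ordered sum pairs; collecting distinct values, A + A = {34, 38, 42, 46, 50, 54, 58}, so |A + A| = 7. Thus K = 7/4. Here |A + A| = 2|A| − 1 = 7, the minimum possible — so K = 7/4 is minimal, which holds iff A is an arithmetic progression.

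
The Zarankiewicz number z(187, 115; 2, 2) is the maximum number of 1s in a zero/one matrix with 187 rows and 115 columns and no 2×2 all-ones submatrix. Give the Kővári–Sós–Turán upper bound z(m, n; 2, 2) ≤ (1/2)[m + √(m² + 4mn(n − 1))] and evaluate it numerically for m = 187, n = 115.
z(187, 115; 2, 2) ≤ (1/2)[187 + √(187² + 4·187·115·114)] = (1/2)[187 + √9841249] = 1662.0383

Kővári–Sós–Turán: let r_1, ..., r_187 be the row sums and z = Σ r_i the total number of 1s. Each pair of columns can share at most one row with both entries 1 (else a 2×2 all-ones block appears), so Σ_i C(r_i, 2) ≤ C(115, 2) = 6555. By convexity Σ_i C(r_i, 2) ≥ 187·C(z/187, 2) = z(z − 187)/(2·187), giving z² − 187z − 187·115·114 ≤ 0 and hence z ≤ (1/2)[187 + √(34969 + 4·2451570)] = (1/2)[187 + √9841249] ≈ (1/2)(187 + 3137.0765) = 1662.0383.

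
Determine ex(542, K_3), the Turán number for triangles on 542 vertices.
ex(542, K_3) = ⌊542^2/4⌋ = 73441

Mantel (1907): a triangle-free graph on n vertices has at most ⌊n^2/4⌋ edges, with equality for the complete bipartite graph K_{⌊n/2⌋, ⌈n/2⌉}. For n = 542: ⌊542^2/4⌋ = ⌊293764/4⌋ = 73441. The extremal graph is K_{271, 271}, which has 271·271 = 73441 edges.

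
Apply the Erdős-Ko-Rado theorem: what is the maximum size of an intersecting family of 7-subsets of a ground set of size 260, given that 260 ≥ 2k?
max |F| = C(259, 6) = 395488590784

The Erdős-Ko-Rado theorem states: for n ≥ 2k, an intersecting family of k-subsets of an n-element set has size at most C(n − 1, k − 1), with equality for 'star' families {A ⊆ [n] : |A| = k, i ∈ A} (fix an element i). For n = 260, k = 7: C(259, 6) = 395488590784.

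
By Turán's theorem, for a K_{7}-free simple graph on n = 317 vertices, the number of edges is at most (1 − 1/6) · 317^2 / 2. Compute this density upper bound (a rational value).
Turán density bound = (5/6) · 317^2/2 = 502445/12 ≈ 41870.4167

Turán's theorem: ex(n, K_{r+1}) is achieved by the complete r-partite Turán graph T(n, r) with parts as balanced as possible, and is at most (1 − 1/r) · n^2/2. For r = 6, n = 317: the density bound is (5/6) · 100489/2 = 502445/12 ≈ 41870.4167. The integer-valued extremum is e(T(317, 6)) = 41870, which is strictly less than the density bound 502445/12 since 6 ∤ 317 (the parts of T(317, 6) cannot all be equal).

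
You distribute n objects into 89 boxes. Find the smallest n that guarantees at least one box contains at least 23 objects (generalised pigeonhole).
n = (23 − 1)·89 + 1 = 1959

By the generalised pigeonhole principle, to guarantee some box contains ≥ r objects we need more than (r − 1) · k objects total. Threshold: n = (r − 1) · k + 1. With r = 23 and k = 89: n = 22 · 89 + 1 = 1958 + 1 = 1959. For n = 1958 = 22 · 89, we can put exactly 22 objects in every box, avoiding 23 in any single one — so 1959 is tight.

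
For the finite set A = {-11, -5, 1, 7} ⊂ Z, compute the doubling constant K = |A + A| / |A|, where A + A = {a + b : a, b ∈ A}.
K = |A + A| / |A| = 7/4

Enumerate A + A = {a + b : a, b ∈ A}. With |A| = 4, there are |A|^2 = 16 ordered sum pairs; collecting distinct values, A + A = {-22, -16, -10, -4, 2, 8, 14}, so |A + A| = 7. Thus K = 7/4. Here |A + A| = 2|A| − 1 = 7, the minimum possible — so K = 7/4 is minimal, which holds iff A is an arithmetic progression.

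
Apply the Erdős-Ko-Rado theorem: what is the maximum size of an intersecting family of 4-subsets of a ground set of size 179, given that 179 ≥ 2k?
max |F| = C(178, 3) = 924176

The Erdős-Ko-Rado theorem states: for n ≥ 2k, an intersecting family of k-subsets of an n-element set has size at most C(n − 1, k − 1), with equality for 'star' families {A ⊆ [n] : |A| = k, i ∈ A} (fix an element i). For n = 179, k = 4: C(178, 3) = 924176.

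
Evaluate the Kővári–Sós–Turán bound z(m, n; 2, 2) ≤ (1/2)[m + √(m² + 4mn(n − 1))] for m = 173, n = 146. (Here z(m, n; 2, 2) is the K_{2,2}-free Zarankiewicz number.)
z(173, 146; 2, 2) ≤ (1/2)[173 + √(173² + 4·173·146·145)] = (1/2)[173 + √14679569] = 2002.1963

Kővári–Sós–Turán: let r_1, ..., r_173 be the row sums and z = Σ r_i the total number of 1s. Each pair of columns can share at most one row with both entries 1 (else a 2×2 all-ones block appears), so Σ_i C(r_i, 2) ≤ C(146, 2) = 10585. By convexity Σ_i C(r_i, 2) ≥ 173·C(z/173, 2) = z(z − 173)/(2·173), giving z² − 173z − 173·146·145 ≤ 0 and hence z ≤ (1/2)[173 + √(29929 + 4·3662410)] = (1/2)[173 + √14679569] ≈ (1/2)(173 + 3831.3926) = 2002.1963.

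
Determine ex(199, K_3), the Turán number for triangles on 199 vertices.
ex(199, K_3) = ⌊199^2/4⌋ = 9900

Mantel (1907): a triangle-free graph on n vertices has at most ⌊n^2/4⌋ edges, with equality for the complete bipartite graph K_{⌊n/2⌋, ⌈n/2⌉}. For n = 199: ⌊199^2/4⌋ = ⌊39601/4⌋ = 9900. The extremal graph is K_{99, 100}, which has 99·100 = 9900 edges.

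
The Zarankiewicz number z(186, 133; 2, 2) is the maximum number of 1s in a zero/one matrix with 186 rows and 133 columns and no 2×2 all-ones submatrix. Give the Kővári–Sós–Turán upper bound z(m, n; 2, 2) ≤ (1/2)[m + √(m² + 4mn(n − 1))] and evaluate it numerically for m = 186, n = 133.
z(186, 133; 2, 2) ≤ (1/2)[186 + √(186² + 4·186·133·132)] = (1/2)[186 + √13096260] = 1902.4378

Kővári–Sós–Turán: let r_1, ..., r_186 be the row sums and z = Σ r_i the total number of 1s. Each pair of columns can share at most one row with both entries 1 (else a 2×2 all-ones block appears), so Σ_i C(r_i, 2) ≤ C(133, 2) = 8778. By convexity Σ_i C(r_i, 2) ≥ 186·C(z/186, 2) = z(z − 186)/(2·186), giving z² − 186z − 186·133·132 ≤ 0 and hence z ≤ (1/2)[186 + √(34596 + 4·3265416)] = (1/2)[186 + √13096260] ≈ (1/2)(186 + 3618.8755) = 1902.4378.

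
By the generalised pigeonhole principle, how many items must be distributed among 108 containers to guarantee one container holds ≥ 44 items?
n = (44 − 1)·108 + 1 = 4645

By the generalised pigeonhole principle, to guarantee some box contains ≥ r objects we need more than (r − 1) · k objects total. Threshold: n = (r − 1) · k + 1. With r = 44 and k = 108: n = 43 · 108 + 1 = 4644 + 1 = 4645. For n = 4644 = 43 · 108, we can put exactly 43 objects in every box, avoiding 44 in any single one — so 4645 is tight.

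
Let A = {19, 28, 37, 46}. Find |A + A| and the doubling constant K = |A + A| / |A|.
K = |A + A| / |A| = 7/4

Enumerate A + A = {a + b : a, b ∈ A}. With |A| = 4, there are |A|^2 = 16 ordered sum pairs; collecting distinct values, A + A = {38, 47, 56, 65, 74, 83, 92}, so |A + A| = 7. Thus K = 7/4. Here |A + A| = 2|A| − 1 = 7, the minimum possible — so K = 7/4 is minimal, which holds iff A is an arithmetic progression.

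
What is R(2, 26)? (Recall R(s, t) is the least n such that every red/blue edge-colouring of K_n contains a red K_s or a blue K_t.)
R(2, 26) = 26

R(2, k) = k for all k ≥ 2: in a 2-colouring of K_k, either some edge is red (a red K_2) or all edges are blue (a blue K_k). And K_{25} coloured all-blue has no blue K_26, so R(2, 26) > 25. Hence R(2, 26) = 26.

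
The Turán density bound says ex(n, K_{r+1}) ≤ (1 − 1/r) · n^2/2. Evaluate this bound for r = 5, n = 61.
Turán density bound = (4/5) · 61^2/2 = 7442/5 ≈ 1488.4

Turán's theorem: ex(n, K_{r+1}) is achieved by the complete r-partite Turán graph T(n, r) with parts as balanced as possible, and is at most (1 − 1/r) · n^2/2. For r = 5, n = 61: the density bound is (4/5) · 3721/2 = 7442/5 ≈ 1488.4. The integer-valued extremum is e(T(61, 5)) = 1488, which is strictly less than the density bound 7442/5 since 5 ∤ 61 (the parts of T(61, 5) cannot all be equal).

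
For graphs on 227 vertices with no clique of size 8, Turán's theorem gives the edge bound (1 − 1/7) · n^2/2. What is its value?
Turán density bound = (6/7) · 227^2/2 = 154587/7 ≈ 22083.8571

Turán's theorem: ex(n, K_{r+1}) is achieved by the complete r-partite Turán graph T(n, r) with parts as balanced as possible, and is at most (1 − 1/r) · n^2/2. For r = 7, n = 227: the density bound is (6/7) · 51529/2 = 154587/7 ≈ 22083.8571. The integer-valued extremum is e(T(227, 7)) = 22083, which is strictly less than the density bound 154587/7 since 7 ∤ 227 (the parts of T(227, 7) cannot all be equal).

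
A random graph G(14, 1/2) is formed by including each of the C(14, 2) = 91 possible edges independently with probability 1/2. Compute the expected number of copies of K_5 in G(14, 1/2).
E[# K_5] = C(14, 5) · (1/2)^C(5, 2) = 2002 / 2^10 = 1001/512 ≈ 1.955078

For each 5-subset S of vertices (there are C(14, 5) = 2002 such S), let X_S = 1 if S induces a K_5 (all C(5, 2) = 10 edges present). Then P(X_S = 1) = (1/2)^10 = 1/1024. By linearity of expectation, E[# K_5] = C(14, 5) · (1/2)^10 = 2002 / 1024 = 1001/512 ≈ 1.955078.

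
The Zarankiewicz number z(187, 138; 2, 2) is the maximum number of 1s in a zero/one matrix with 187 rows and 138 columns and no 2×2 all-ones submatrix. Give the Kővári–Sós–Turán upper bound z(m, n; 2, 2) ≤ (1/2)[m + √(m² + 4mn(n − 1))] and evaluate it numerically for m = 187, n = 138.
z(187, 138; 2, 2) ≤ (1/2)[187 + √(187² + 4·187·138·137)] = (1/2)[187 + √14176657] = 1976.0951

Kővári–Sós–Turán: let r_1, ..., r_187 be the row sums and z = Σ r_i the total number of 1s. Each pair of columns can share at most one row with both entries 1 (else a 2×2 all-ones block appears), so Σ_i C(r_i, 2) ≤ C(138, 2) = 9453. By convexity Σ_i C(r_i, 2) ≥ 187·C(z/187, 2) = z(z − 187)/(2·187), giving z² − 187z − 187·138·137 ≤ 0 and hence z ≤ (1/2)[187 + √(34969 + 4·3535422)] = (1/2)[187 + √14176657] ≈ (1/2)(187 + 3765.1902) = 1976.0951.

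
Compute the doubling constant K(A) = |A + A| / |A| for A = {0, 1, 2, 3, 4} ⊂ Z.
K = |A + A| / |A| = 9/5

Enumerate A + A = {a + b : a, b ∈ A}. With |A| = 5, there are |A|^2 = 25 ordered sum pairs; collecting distinct values, A + A = {0, 1, 2, 3, 4, 5, 6, 7, 8}, so |A + A| = 9. Thus K = 9/5. Here |A + A| = 2|A| − 1 = 9, the minimum possible — so K = 9/5 is minimal, which holds iff A is an arithmetic progression.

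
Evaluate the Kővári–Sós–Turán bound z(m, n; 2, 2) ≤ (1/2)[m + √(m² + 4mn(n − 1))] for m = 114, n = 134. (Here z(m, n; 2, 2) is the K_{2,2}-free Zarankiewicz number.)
z(114, 134; 2, 2) ≤ (1/2)[114 + √(114² + 4·114·134·133)] = (1/2)[114 + √8139828] = 1483.5192

Kővári–Sós–Turán: let r_1, ..., r_114 be the row sums and z = Σ r_i the total number of 1s. Each pair of columns can share at most one row with both entries 1 (else a 2×2 all-ones block appears), so Σ_i C(r_i, 2) ≤ C(134, 2) = 8911. By convexity Σ_i C(r_i, 2) ≥ 114·C(z/114, 2) = z(z − 114)/(2·114), giving z² − 114z − 114·134·133 ≤ 0 and hence z ≤ (1/2)[114 + √(12996 + 4·2031708)] = (1/2)[114 + √8139828] ≈ (1/2)(114 + 2853.0384) = 1483.5192.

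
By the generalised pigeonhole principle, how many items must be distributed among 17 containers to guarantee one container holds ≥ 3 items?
n = (3 − 1)·17 + 1 = 35

By the generalised pigeonhole principle, to guarantee some box contains ≥ r objects we need more than (r − 1) · k objects total. Threshold: n = (r − 1) · k + 1. With r = 3 and k = 17: n = 2 · 17 + 1 = 34 + 1 = 35. For n = 34 = 2 · 17, we can put exactly 2 objects in every box, avoiding 3 in any single one — so 35 is tight.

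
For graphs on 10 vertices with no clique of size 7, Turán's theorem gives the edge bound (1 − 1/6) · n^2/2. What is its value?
Turán density bound = (5/6) · 10^2/2 = 125/3 ≈ 41.6667

Turán's theorem: ex(n, K_{r+1}) is achieved by the complete r-partite Turán graph T(n, r) with parts as balanced as possible, and is at most (1 − 1/r) · n^2/2. For r = 6, n = 10: the density bound is (5/6) · 100/2 = 125/3 ≈ 41.6667. The integer-valued extremum is e(T(10, 6)) = 41, which is strictly less than the density bound 125/3 since 6 ∤ 10 (the parts of T(10, 6) cannot all be equal).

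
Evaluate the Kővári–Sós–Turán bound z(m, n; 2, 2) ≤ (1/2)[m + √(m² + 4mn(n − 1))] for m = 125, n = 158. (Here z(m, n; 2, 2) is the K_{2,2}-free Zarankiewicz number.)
z(125, 158; 2, 2) ≤ (1/2)[125 + √(125² + 4·125·158·157)] = (1/2)[125 + √12418625] = 1824.5035

Kővári–Sós–Turán: let r_1, ..., r_125 be the row sums and z = Σ r_i the total number of 1s. Each pair of columns can share at most one row with both entries 1 (else a 2×2 all-ones block appears), so Σ_i C(r_i, 2) ≤ C(158, 2) = 12403. By convexity Σ_i C(r_i, 2) ≥ 125·C(z/125, 2) = z(z − 125)/(2·125), giving z² − 125z − 125·158·157 ≤ 0 and hence z ≤ (1/2)[125 + √(15625 + 4·3100750)] = (1/2)[125 + √12418625] ≈ (1/2)(125 + 3524.007) = 1824.5035.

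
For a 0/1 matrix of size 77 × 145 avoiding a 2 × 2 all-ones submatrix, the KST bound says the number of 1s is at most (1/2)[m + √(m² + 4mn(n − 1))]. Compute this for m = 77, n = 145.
z(77, 145; 2, 2) ≤ (1/2)[77 + √(77² + 4·77·145·144)] = (1/2)[77 + √6436969] = 1307.0591

Kővári–Sós–Turán: let r_1, ..., r_77 be the row sums and z = Σ r_i the total number of 1s. Each pair of columns can share at most one row with both entries 1 (else a 2×2 all-ones block appears), so Σ_i C(r_i, 2) ≤ C(145, 2) = 10440. By convexity Σ_i C(r_i, 2) ≥ 77·C(z/77, 2) = z(z − 77)/(2·77), giving z² − 77z − 77·145·144 ≤ 0 and hence z ≤ (1/2)[77 + √(5929 + 4·1607760)] = (1/2)[77 + √6436969] ≈ (1/2)(77 + 2537.1182) = 1307.0591.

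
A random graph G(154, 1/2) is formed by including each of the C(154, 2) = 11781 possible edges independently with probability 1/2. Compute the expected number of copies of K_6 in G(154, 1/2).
E[# K_6] = C(154, 6) · (1/2)^C(6, 2) = 16787178870 / 2^15 = 8393589435/16384 ≈ 512304.042664

For each 6-subset S of vertices (there are C(154, 6) = 16787178870 such S), let X_S = 1 if S induces a K_6 (all C(6, 2) = 15 edges present). Then P(X_S = 1) = (1/2)^15 = 1/32768. By linearity of expectation, E[# K_6] = C(154, 6) · (1/2)^15 = 16787178870 / 32768 = 8393589435/16384 ≈ 512304.042664.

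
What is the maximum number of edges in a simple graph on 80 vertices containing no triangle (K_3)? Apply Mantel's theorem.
ex(80, K_3) = ⌊80^2/4⌋ = 1600

Mantel (1907): a triangle-free graph on n vertices has at most ⌊n^2/4⌋ edges, with equality for the complete bipartite graph K_{⌊n/2⌋, ⌈n/2⌉}. For n = 80: ⌊80^2/4⌋ = ⌊6400/4⌋ = 1600. The extremal graph is K_{40, 40}, which has 40·40 = 1600 edges.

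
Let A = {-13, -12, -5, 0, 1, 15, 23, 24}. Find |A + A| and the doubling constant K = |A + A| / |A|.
K = |A + A| / |A| = 31/8

Enumerate A + A = {a + b : a, b ∈ A}. With |A| = 8, there are |A|^2 = 64 ordered sum pairs; collecting distinct values, A + A = {-26, -25, -24, -18, -17, -13, -12, -11, -10, -5, -4, 0, 1, 2, 3, 10, 11, 12, 15, 16, 18, 19, 23, 24, 25, 30, 38, 39, 46, 47, 48}, so |A + A| = 31. Thus K = 31/8. For comparison, the minimum possible |A + A| over all 8-element sets is 2·8 − 1 = 15 (so min K = 15/8), attained only by arithmetic progressions.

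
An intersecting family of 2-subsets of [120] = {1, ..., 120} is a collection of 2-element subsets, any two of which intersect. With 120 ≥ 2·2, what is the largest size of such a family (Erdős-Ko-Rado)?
max |F| = C(119, 1) = 119

The Erdős-Ko-Rado theorem states: for n ≥ 2k, an intersecting family of k-subsets of an n-element set has size at most C(n − 1, k − 1), with equality for 'star' families {A ⊆ [n] : |A| = k, i ∈ A} (fix an element i). For n = 120, k = 2: C(119, 1) = 119.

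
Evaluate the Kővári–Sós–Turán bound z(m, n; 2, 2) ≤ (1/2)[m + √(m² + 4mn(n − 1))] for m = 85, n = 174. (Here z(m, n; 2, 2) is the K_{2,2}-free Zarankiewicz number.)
z(85, 174; 2, 2) ≤ (1/2)[85 + √(85² + 4·85·174·173)] = (1/2)[85 + √10241905] = 1642.6488

Kővári–Sós–Turán: let r_1, ..., r_85 be the row sums and z = Σ r_i the total number of 1s. Each pair of columns can share at most one row with both entries 1 (else a 2×2 all-ones block appears), so Σ_i C(r_i, 2) ≤ C(174, 2) = 15051. By convexity Σ_i C(r_i, 2) ≥ 85·C(z/85, 2) = z(z − 85)/(2·85), giving z² − 85z − 85·174·173 ≤ 0 and hence z ≤ (1/2)[85 + √(7225 + 4·2558670)] = (1/2)[85 + √10241905] ≈ (1/2)(85 + 3200.2976) = 1642.6488.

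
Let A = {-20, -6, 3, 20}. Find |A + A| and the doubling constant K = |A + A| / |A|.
K = |A + A| / |A| = 10/4 = 5/2

Enumerate A + A = {a + b : a, b ∈ A}. With |A| = 4, there are |A|^2 = 16 ordered sum pairs; collecting distinct values, A + A = {-40, -26, -17, -12, -3, 0, 6, 14, 23, 40}, so |A + A| = 10. Thus K = 10/4 = 5/2. For comparison, the minimum possible |A + A| over all 4-element sets is 2·4 − 1 = 7 (so min K = 7/4), attained only by arithmetic progressions.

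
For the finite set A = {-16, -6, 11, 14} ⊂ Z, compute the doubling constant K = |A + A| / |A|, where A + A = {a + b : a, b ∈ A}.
K = |A + A| / |A| = 10/4 = 5/2

Enumerate A + A = {a + b : a, b ∈ A}. With |A| = 4, there are |A|^2 = 16 ordered sum pairs; collecting distinct values, A + A = {-32, -22, -12, -5, -2, 5, 8, 22, 25, 28}, so |A + A| = 10. Thus K = 10/4 = 5/2. For comparison, the minimum possible |A + A| over all 4-element sets is 2·4 − 1 = 7 (so min K = 7/4), attained only by arithmetic progressions.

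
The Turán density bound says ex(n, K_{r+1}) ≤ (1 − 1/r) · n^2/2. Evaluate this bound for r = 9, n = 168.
Turán density bound = (8/9) · 168^2/2 = 12544

Turán's theorem: ex(n, K_{r+1}) is achieved by the complete r-partite Turán graph T(n, r) with parts as balanced as possible, and is at most (1 − 1/r) · n^2/2. For r = 9, n = 168: the density bound is (8/9) · 28224/2 = 12544. The integer-valued extremum is e(T(168, 9)) = 12543, which is strictly less than the density bound 12544 since 9 ∤ 168 (the parts of T(168, 9) cannot all be equal).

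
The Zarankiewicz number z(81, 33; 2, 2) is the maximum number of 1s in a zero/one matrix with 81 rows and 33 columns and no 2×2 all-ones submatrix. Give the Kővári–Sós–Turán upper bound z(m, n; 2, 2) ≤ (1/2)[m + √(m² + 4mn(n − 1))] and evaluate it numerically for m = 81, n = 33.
z(81, 33; 2, 2) ≤ (1/2)[81 + √(81² + 4·81·33·32)] = (1/2)[81 + √348705] = 335.7562

Kővári–Sós–Turán: let r_1, ..., r_81 be the row sums and z = Σ r_i the total number of 1s. Each pair of columns can share at most one row with both entries 1 (else a 2×2 all-ones block appears), so Σ_i C(r_i, 2) ≤ C(33, 2) = 528. By convexity Σ_i C(r_i, 2) ≥ 81·C(z/81, 2) = z(z − 81)/(2·81), giving z² − 81z − 81·33·32 ≤ 0 and hence z ≤ (1/2)[81 + √(6561 + 4·85536)] = (1/2)[81 + √348705] ≈ (1/2)(81 + 590.5125) = 335.7562.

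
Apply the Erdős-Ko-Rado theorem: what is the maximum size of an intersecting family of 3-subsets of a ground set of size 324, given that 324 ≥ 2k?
max |F| = C(323, 2) = 52003

Erdős-Ko-Rado (1961): when n ≥ 2k, max |F| = C(n−1, k−1). The bound is attained by the star {A : i ∈ A} for any fixed i ∈ [n]. Here C(324−1, 3−1) = C(323, 2) = 52003.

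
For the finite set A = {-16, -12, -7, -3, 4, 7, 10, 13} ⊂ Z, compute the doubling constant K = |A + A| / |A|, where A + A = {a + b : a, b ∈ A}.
K = |A + A| / |A| = 29/8

Enumerate A + A = {a + b : a, b ∈ A}. With |A| = 8, there are |A|^2 = 64 ordered sum pairs; collecting distinct values, A + A = {-32, -28, -24, -23, -19, -15, -14, -12, -10, -9, -8, -6, -5, -3, -2, 0, 1, 3, 4, 6, 7, 8, 10, 11, 14, 17, 20, 23, 26}, so |A + A| = 29. Thus K = 29/8. For comparison, the minimum possible |A + A| over all 8-element sets is 2·8 − 1 = 15 (so min K = 15/8), attained only by arithmetic progressions.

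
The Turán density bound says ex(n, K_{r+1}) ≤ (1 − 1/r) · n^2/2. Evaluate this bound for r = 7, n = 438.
Turán density bound = (6/7) · 438^2/2 = 575532/7 ≈ 82218.8571

Turán's theorem: ex(n, K_{r+1}) is achieved by the complete r-partite Turán graph T(n, r) with parts as balanced as possible, and is at most (1 − 1/r) · n^2/2. For r = 7, n = 438: the density bound is (6/7) · 191844/2 = 575532/7 ≈ 82218.8571. The integer-valued extremum is e(T(438, 7)) = 82218, which is strictly less than the density bound 575532/7 since 7 ∤ 438 (the parts of T(438, 7) cannot all be equal).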